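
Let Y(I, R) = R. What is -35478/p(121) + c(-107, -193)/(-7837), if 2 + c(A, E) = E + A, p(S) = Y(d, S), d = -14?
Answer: -278004544/948277 ≈ -293.17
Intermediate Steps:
p(S) = S
c(A, E) = -2 + A + E (c(A, E) = -2 + (E + A) = -2 + (A + E) = -2 + A + E)
-35478/p(121) + c(-107, -193)/(-7837) = -35478/121 + (-2 - 107 - 193)/(-7837) = -35478*1/121 - 302*(-1/7837) = -35478/121 + 302/7837 = -278004544/948277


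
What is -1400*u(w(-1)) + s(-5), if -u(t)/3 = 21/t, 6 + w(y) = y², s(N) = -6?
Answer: -17646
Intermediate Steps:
w(y) = -6 + y²
u(t) = -63/t
-1400*u(w(-1)) + s(-5) = -(-88200)/(-6 + (-1)²) - 6 = -(-88200)/(-6 + 1) - 6 = -(-88200)/(-5) - 6 = -(-88200)*(-1)/5 - 6 = -1400*63/5 - 6 = -17640 - 6 = -17646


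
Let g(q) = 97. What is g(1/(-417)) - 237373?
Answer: -237276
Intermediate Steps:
g(1/(-417)) - 237373 = 97 - 237373 = -237276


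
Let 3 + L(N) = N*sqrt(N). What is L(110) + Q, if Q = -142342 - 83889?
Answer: -226234 + 110*sqrt(110) ≈ -2.2508e+5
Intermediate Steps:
L(N) = -3 + N**(3/2) (L(N) = -3 + N*sqrt(N) = -3 + N**(3/2))
Q = -226231
L(110) + Q = (-3 + 110**(3/2)) - 226231 = (-3 + 110*sqrt(110)) - 226231 = -226234 + 110*sqrt(110)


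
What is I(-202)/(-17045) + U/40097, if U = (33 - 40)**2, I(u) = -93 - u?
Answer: -3535368/683453365 ≈ -0.0051728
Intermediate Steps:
U = 49 (U = (-7)**2 = 49)
I(-202)/(-17045) + U/40097 = (-93 - 1*(-202))/(-17045) + 49/40097 = (-93 + 202)*(-1/17045) + 49*(1/40097) = 109*(-1/17045) + 49/40097 = -109/17045 + 49/40097 = -3535368/683453365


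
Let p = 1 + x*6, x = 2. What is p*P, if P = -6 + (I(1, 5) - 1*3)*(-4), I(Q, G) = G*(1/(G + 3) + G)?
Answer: -2509/2 ≈ -1254.5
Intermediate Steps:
p = 13 (p = 1 + 2*6 = 1 + 12 = 13)
I(Q, G) = G*(G + 1/(3 + G)) (I(Q, G) = G*(1/(3 + G) + G) = G*(G + 1/(3 + G)))
P = -193/2 (P = -6 + (5*(1 + 5² + 3*5)/(3 + 5) - 1*3)*(-4) = -6 + (5*(1 + 25 + 15)/8 - 3)*(-4) = -6 + (5*(⅛)*41 - 3)*(-4) = -6 + (205/8 - 3)*(-4) = -6 + (181/8)*(-4) = -6 - 181/2 = -193/2 ≈ -96.500)
p*P = 13*(-193/2) = -2509/2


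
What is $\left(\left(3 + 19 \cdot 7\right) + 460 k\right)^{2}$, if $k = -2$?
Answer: $614656$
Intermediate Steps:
$\left(\left(3 + 19 \cdot 7\right) + 460 k\right)^{2} = \left(\left(3 + 19 \cdot 7\right) + 460 \left(-2\right)\right)^{2} = \left(\left(3 + 133\right) - 920\right)^{2} = \left(136 - 920\right)^{2} = \left(-784\right)^{2} = 614656$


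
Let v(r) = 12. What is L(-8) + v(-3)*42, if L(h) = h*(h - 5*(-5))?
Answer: 368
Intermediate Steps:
L(h) = h*(25 + h) (L(h) = h*(h + 25) = h*(25 + h))
L(-8) + v(-3)*42 = -8*(25 - 8) + 12*42 = -8*17 + 504 = -136 + 504 = 368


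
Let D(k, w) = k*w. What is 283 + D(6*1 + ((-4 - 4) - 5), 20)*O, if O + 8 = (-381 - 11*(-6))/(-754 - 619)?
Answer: 1882219/1373 ≈ 1370.9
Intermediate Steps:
O = -10669/1373 (O = -8 + (-381 - 11*(-6))/(-754 - 619) = -8 + (-381 + 66)/(-1373) = -8 - 315*(-1/1373) = -8 + 315/1373 = -10669/1373 ≈ -7.7706)
283 + D(6*1 + ((-4 - 4) - 5), 20)*O = 283 + ((6*1 + ((-4 - 4) - 5))*20)*(-10669/1373) = 283 + ((6 + (-8 - 5))*20)*(-10669/1373) = 283 + ((6 - 13)*20)*(-10669/1373) = 283 - 7*20*(-10669/1373) = 283 - 140*(-10669/1373) = 283 + 1493660/1373 = 1882219/1373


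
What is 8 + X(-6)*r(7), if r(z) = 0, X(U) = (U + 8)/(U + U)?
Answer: 8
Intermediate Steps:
X(U) = (8 + U)/(2*U) (X(U) = (8 + U)/((2*U)) = (8 + U)*(1/(2*U)) = (8 + U)/(2*U))
8 + X(-6)*r(7) = 8 + ((1/2)*(8 - 6)/(-6))*0 = 8 + ((1/2)*(-1/6)*2)*0 = 8 - 1/6*0 = 8 + 0 = 8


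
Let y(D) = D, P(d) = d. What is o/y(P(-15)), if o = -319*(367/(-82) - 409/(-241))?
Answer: -5838657/98810 ≈ -59.090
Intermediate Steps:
o = 17515971/19762 (o = -319*(367*(-1/82) - 409*(-1/241)) = -319*(-367/82 + 409/241) = -319*(-54909/19762) = 17515971/19762 ≈ 886.35)
o/y(P(-15)) = (17515971/19762)/(-15) = (17515971/19762)*(-1/15) = -5838657/98810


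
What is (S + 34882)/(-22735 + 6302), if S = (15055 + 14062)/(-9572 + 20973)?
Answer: -397718799/187352633 ≈ -2.1228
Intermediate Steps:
S = 29117/11401 ≈ 2.5539
(S + 34882)/(-22735 + 6302) = (29117/11401 + 34882)/(-22735 + 6302) = (397718799/11401)/(-16433) = (397718799/11401)*(-1/16433) = -397718799/187352633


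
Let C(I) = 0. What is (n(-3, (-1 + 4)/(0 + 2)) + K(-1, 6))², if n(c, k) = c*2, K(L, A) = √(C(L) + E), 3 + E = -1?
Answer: 32 - 24*I ≈ 32.0 - 24.0*I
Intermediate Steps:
E = -4 (E = -3 - 1 = -4)
K(L, A) = 2*I (K(L, A) = √(0 - 4) = √(-4) = 2*I)
n(c, k) = 2*c
(n(-3, (-1 + 4)/(0 + 2)) + K(-1, 6))² = (2*(-3) + 2*I)² = (-6 + 2*I)²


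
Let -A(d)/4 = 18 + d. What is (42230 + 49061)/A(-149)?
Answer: 91291/524 ≈ 174.22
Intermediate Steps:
A(d) = -72 - 4*d (A(d) = -4*(18 + d) = -72 - 4*d)
(42230 + 49061)/A(-149) = (42230 + 49061)/(-72 - 4*(-149)) = 91291/(-72 + 596) = 91291/524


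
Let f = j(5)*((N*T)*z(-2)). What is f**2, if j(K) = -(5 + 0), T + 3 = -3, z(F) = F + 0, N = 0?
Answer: 0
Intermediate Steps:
z(F) = F
T = -6 (T = -3 - 3 = -6)
j(K) = -5 (j(K) = -1*5 = -5)
f = 0 (f = -5*0*(-6)*(-2) = -0*(-2) = -5*0 = 0)
f**2 = 0**2 = 0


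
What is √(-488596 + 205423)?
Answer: I*√283173 ≈ 532.14*I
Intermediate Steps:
√(-488596 + 205423) = √(-283173) = I*√283173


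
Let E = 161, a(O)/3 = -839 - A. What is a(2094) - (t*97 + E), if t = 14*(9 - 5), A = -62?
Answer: -7924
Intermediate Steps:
a(O) = -2331 (a(O) = 3*(-839 - 1*(-62)) = 3*(-839 + 62) = 3*(-777) = -2331)
t = 56 (t = 14*4 = 56)
a(2094) - (t*97 + E) = -2331 - (56*97 + 161) = -2331 - (5432 + 161) = -2331 - 1*5593 = -2331 - 5593 = -7924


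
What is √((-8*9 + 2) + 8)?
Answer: I*√62 ≈ 7.874*I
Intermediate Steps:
√((-8*9 + 2) + 8) = √((-72 + 2) + 8) = √(-70 + 8) = √(-62) = I*√62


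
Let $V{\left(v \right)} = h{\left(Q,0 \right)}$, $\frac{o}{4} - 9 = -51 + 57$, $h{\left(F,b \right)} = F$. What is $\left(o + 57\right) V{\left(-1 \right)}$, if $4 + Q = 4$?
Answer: $0$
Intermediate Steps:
$Q = 0$ ($Q = -4 + 4 = 0$)
$o = 60$ ($o = 36 + 4 \left(-51 + 57\right) = 36 + 4 \cdot 6 = 36 + 24 = 60$)
$V{\left(v \right)} = 0$
$\left(o + 57\right) V{\left(-1 \right)} = \left(60 + 57\right) 0 = 117 \cdot 0 = 0$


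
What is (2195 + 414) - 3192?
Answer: -583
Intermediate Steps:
(2195 + 414) - 3192 = 2609 - 3192 = -583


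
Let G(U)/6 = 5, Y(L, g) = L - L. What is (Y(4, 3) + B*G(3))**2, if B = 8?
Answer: 57600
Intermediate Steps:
Y(L, g) = 0
G(U) = 30 (G(U) = 6*5 = 30)
(Y(4, 3) + B*G(3))**2 = (0 + 8*30)**2 = (0 + 240)**2 = 240**2 = 57600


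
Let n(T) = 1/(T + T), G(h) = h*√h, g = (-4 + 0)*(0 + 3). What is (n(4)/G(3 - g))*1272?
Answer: 53*√15/75 ≈ 2.7369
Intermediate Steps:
g = -12 (g = -4*3 = -12)
G(h) = h^(3/2)
n(T) = 1/(2*T)
(n(4)/G(3 - g))*1272 = (((½)/4)/((3 - 1*(-12))^(3/2)))*1272 = (((½)*(¼))/((3 + 12)^(3/2)))*1272 = (1/(8*(15^(3/2))))*1272 = (1/(8*((15*√15))))*1272 = ((√15/225)/8)*1272 = (√15/1800)*1272 = 53*√15/75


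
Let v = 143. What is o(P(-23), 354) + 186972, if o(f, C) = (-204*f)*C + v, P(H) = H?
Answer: 1848083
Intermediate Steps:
o(f, C) = 143 - 204*C*f (o(f, C) = (-204*f)*C + 143 = -204*C*f + 143 = 143 - 204*C*f)
o(P(-23), 354) + 186972 = (143 - 204*354*(-23)) + 186972 = (143 + 1660968) + 186972 = 1661111 + 186972 = 1848083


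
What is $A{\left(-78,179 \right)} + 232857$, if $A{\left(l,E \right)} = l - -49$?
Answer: $232828$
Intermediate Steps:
$A{\left(l,E \right)} = 49 + l$ ($A{\left(l,E \right)} = l + 49 = 49 + l$)
$A{\left(-78,179 \right)} + 232857 = \left(49 - 78\right) + 232857 = -29 + 232857 = 232828$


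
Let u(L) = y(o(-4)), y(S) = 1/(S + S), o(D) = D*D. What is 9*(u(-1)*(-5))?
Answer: -45/32 ≈ -1.4063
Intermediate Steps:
o(D) = D²
y(S) = 1/(2*S)
u(L) = 1/32 (u(L) = 1/(2*((-4)²)) = (½)/16 = (½)*(1/16) = 1/32)
9*(u(-1)*(-5)) = 9*((1/32)*(-5)) = 9*(-5/32) = -45/32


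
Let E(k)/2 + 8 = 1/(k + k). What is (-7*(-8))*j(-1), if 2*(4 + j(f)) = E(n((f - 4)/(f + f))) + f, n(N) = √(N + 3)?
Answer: -700 + 28*√22/11 ≈ -688.06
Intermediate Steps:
n(N) = √(3 + N)
E(k) = -16 + 1/k (E(k) = -16 + 2/(k + k) = -16 + 2/((2*k)) = -16 + 2*(1/(2*k)) = -16 + 1/k)
j(f) = -12 + f/2 + 1/(2*√(3 + (-4 + f)/(2*f))) (j(f) = -4 + ((-16 + 1/(√(3 + (f - 4)/(f + f)))) + f)/2 = -4 + ((-16 + 1/(√(3 + (-4 + f)/((2*f))))) + f)/2 = -4 + ((-16 + 1/(√(3 + (-4 + f)*(1/(2*f))))) + f)/2 = -4 + ((-16 + 1/(√(3 + (-4 + f)/(2*f)))) + f)/2 = -4 + ((-16 + (3 + (-4 + f)/(2*f))^(-½)) + f)/2 = -4 + (-16 + f + (3 + (-4 + f)/(2*f))^(-½))/2 = -4 + (-8 + f/2 + 1/(2*√(3 + (-4 + f)/(2*f)))) = -12 + f/2 + 1/(2*√(3 + (-4 + f)/(2*f))))
(-7*(-8))*j(-1) = (-7*(-8))*(-12 + (½)*(-1) + √2/(2*√(7 - 4/(-1)))) = 56*(-12 - ½ + √2/(2*√(7 - 4*(-1)))) = 56*(-12 - ½ + √2/(2*√(7 + 4))) = 56*(-12 - ½ + √2/(2*√11)) = 56*(-12 - ½ + √2*(√11/11)/2) = 56*(-12 - ½ + √22/22) = 56*(-25/2 + √22/22) = -700 + 28*√22/11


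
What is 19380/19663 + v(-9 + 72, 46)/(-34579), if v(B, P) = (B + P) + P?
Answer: 667093255/679926877 ≈ 0.98112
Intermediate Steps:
v(B, P) = B + 2*P
19380/19663 + v(-9 + 72, 46)/(-34579) = 19380/19663 + ((-9 + 72) + 2*46)/(-34579) = 19380*(1/19663) + (63 + 92)*(-1/34579) = 19380/19663 + 155*(-1/34579) = 19380/19663 - 155/34579 = 667093255/679926877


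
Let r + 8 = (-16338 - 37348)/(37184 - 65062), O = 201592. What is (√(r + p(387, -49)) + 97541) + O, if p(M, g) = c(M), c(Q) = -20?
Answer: 299133 + I*√5066115611/13939 ≈ 2.9913e+5 + 5.1063*I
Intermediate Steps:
p(M, g) = -20
r = -84669/13939 (r = -8 + (-16338 - 37348)/(37184 - 65062) = -8 - 53686/(-27878) = -8 - 53686*(-1/27878) = -8 + 26843/13939 = -84669/13939 ≈ -6.0742)
(√(r + p(387, -49)) + 97541) + O = (√(-84669/13939 - 20) + 97541) + 201592 = (√(-363449/13939) + 97541) + 201592 = (I*√5066115611/13939 + 97541) + 201592 = (97541 + I*√5066115611/13939) + 201592 = 299133 + I*√5066115611/13939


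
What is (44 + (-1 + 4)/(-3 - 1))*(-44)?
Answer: -1903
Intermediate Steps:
(44 + (-1 + 4)/(-3 - 1))*(-44) = (44 + 3/(-4))*(-44) = (44 - 1/4*3)*(-44) = (44 - 3/4)*(-44) = (173/4)*(-44) = -1903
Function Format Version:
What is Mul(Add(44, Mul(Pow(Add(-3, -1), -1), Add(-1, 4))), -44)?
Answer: -1903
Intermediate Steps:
Mul(Add(44, Mul(Pow(Add(-3, -1), -1), Add(-1, 4))), -44) = Mul(Add(44, Mul(Pow(-4, -1), 3)), -44) = Mul(Add(44, Mul(Rational(-1, 4), 3)), -44) = Mul(Add(44, Rational(-3, 4)), -44) = Mul(Rational(173, 4), -44) = -1903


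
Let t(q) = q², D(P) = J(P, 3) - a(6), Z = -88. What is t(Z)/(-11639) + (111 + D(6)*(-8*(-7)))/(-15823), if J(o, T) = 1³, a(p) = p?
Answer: -120566321/184163897 ≈ -0.65467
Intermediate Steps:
J(o, T) = 1
D(P) = -5 (D(P) = 1 - 1*6 = 1 - 6 = -5)
t(Z)/(-11639) + (111 + D(6)*(-8*(-7)))/(-15823) = (-88)²/(-11639) + (111 - (-40)*(-7))/(-15823) = 7744*(-1/11639) + (111 - 5*56)*(-1/15823) = -7744/11639 + (111 - 280)*(-1/15823) = -7744/11639 - 169*(-1/15823) = -7744/11639 + 169/15823 = -120566321/184163897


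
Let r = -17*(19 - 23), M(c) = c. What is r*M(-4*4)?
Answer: -1088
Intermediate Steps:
r = 68 (r = -17*(-4) = 68)
r*M(-4*4) = 68*(-4*4) = 68*(-16) = -1088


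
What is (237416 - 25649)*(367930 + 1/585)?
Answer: 15193509371039/195 ≈ 7.7915e+10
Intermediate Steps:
(237416 - 25649)*(367930 + 1/585) = 211767*(367930 + 1/585) = 211767*(215239051/585) = 15193509371039/195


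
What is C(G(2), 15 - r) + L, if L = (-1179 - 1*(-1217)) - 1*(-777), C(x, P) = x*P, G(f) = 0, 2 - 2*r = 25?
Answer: 815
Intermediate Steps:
r = -23/2 (r = 1 - ½*25 = 1 - 25/2 = -23/2 ≈ -11.500)
C(x, P) = P*x
L = 815 (L = (-1179 + 1217) + 777 = 38 + 777 = 815)
C(G(2), 15 - r) + L = (15 - 1*(-23/2))*0 + 815 = (15 + 23/2)*0 + 815 = (53/2)*0 + 815 = 0 + 815 = 815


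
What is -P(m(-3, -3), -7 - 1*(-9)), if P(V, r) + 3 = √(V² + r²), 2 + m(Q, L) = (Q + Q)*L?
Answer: 3 - 2*√65 ≈ -13.125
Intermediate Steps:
m(Q, L) = -2 + 2*L*Q (m(Q, L) = -2 + (Q + Q)*L = -2 + (2*Q)*L = -2 + 2*L*Q)
P(V, r) = -3 + √(V² + r²)
-P(m(-3, -3), -7 - 1*(-9)) = -(-3 + √((-2 + 2*(-3)*(-3))² + (-7 - 1*(-9))²)) = -(-3 + √((-2 + 18)² + (-7 + 9)²)) = -(-3 + √(16² + 2²)) = -(-3 + √(256 + 4)) = -(-3 + √260) = -(-3 + 2*√65) = 3 - 2*√65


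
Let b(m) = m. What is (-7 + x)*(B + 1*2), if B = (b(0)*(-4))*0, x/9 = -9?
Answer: -176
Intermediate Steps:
x = -81 (x = 9*(-9) = -81)
B = 0 (B = (0*(-4))*0 = 0*0 = 0)
(-7 + x)*(B + 1*2) = (-7 - 81)*(0 + 1*2) = -88*(0 + 2) = -88*2 = -176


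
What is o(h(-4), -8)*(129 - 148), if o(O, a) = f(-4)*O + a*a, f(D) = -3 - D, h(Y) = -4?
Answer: -1140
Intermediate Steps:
o(O, a) = O + a² (o(O, a) = (-3 - 1*(-4))*O + a*a = (-3 + 4)*O + a² = 1*O + a² = O + a²)
o(h(-4), -8)*(129 - 148) = (-4 + (-8)²)*(129 - 148) = (-4 + 64)*(-19) = 60*(-19) = -1140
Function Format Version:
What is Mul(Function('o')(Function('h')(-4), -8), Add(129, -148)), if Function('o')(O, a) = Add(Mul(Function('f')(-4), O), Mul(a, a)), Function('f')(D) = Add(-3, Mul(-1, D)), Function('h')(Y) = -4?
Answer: -1140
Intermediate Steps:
Function('o')(O, a) = Add(O, Pow(a, 2)) (Function('o')(O, a) = Add(Mul(Add(-3, Mul(-1, -4)), O), Mul(a, a)) = Add(Mul(Add(-3, 4), O), Pow(a, 2)) = Add(Mul(1, O), Pow(a, 2)) = Add(O, Pow(a, 2)))
Mul(Function('o')(Function('h')(-4), -8), Add(129, -148)) = Mul(Add(-4, Pow(-8, 2)), Add(129, -148)) = Mul(Add(-4, 64), -19) = Mul(60, -19) = -1140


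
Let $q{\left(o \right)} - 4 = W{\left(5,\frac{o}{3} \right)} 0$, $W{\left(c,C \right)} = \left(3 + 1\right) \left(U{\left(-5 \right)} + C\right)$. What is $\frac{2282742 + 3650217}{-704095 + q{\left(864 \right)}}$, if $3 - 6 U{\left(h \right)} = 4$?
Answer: $- \frac{1977653}{234697} \approx -8.4264$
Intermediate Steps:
$U{\left(h \right)} = - \frac{1}{6}$ ($U{\left(h \right)} = \frac{1}{2} - \frac{2}{3} = - \frac{1}{6}$)
$W{\left(c,C \right)} = - \frac{2}{3} + 4 C$ ($W{\left(c,C \right)} = \left(3 + 1\right) \left(- \frac{1}{6} + C\right) = 4 \left(- \frac{1}{6} + C\right) = - \frac{2}{3} + 4 C$)
$q{\left(o \right)} = 4$ ($q{\left(o \right)} = 4 + \left(- \frac{2}{3} + 4 \frac{o}{3}\right) 0 = 4 + \left(- \frac{2}{3} + \frac{4 o}{3}\right) 0 = 4 + 0 = 4$)
$\frac{2282742 + 3650217}{-704095 + q{\left(864 \right)}} = \frac{2282742 + 3650217}{-704095 + 4} = \frac{5932959}{-704091} = 5932959 \left(- \frac{1}{704091}\right) = - \frac{1977653}{234697}$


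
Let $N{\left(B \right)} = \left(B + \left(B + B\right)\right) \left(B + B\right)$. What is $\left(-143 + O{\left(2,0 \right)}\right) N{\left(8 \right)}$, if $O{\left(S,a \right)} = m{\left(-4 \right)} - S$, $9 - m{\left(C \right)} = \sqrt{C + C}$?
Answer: $-52224 - 768 i \sqrt{2} \approx -52224.0 - 1086.1 i$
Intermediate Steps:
$m{\left(C \right)} = 9 - \sqrt{2} \sqrt{C}$ ($m{\left(C \right)} = 9 - \sqrt{C + C} = 9 - \sqrt{2 C} = 9 - \sqrt{2} \sqrt{C}$)
$O{\left(S,a \right)} = 9 - S - 2 i \sqrt{2}$ ($O{\left(S,a \right)} = \left(9 - \sqrt{2} \sqrt{-4}\right) - S = \left(9 - \sqrt{2} \cdot 2 i\right) - S = \left(9 - 2 i \sqrt{2}\right) - S = 9 - S - 2 i \sqrt{2}$)
$N{\left(B \right)} = 6 B^{2}$ ($N{\left(B \right)} = \left(B + 2 B\right) 2 B = 3 B 2 B = 6 B^{2}$)
$\left(-143 + O{\left(2,0 \right)}\right) N{\left(8 \right)} = \left(-143 - \left(-7 + 2 i \sqrt{2}\right)\right) 6 \cdot 8^{2} = \left(-143 - \left(-7 + 2 i \sqrt{2}\right)\right) 6 \cdot 64 = \left(-143 + \left(7 - 2 i \sqrt{2}\right)\right) 384 = \left(-136 - 2 i \sqrt{2}\right) 384 = -52224 - 768 i \sqrt{2}$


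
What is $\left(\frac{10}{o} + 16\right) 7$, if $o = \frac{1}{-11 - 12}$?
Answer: $-1498$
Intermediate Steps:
$o = - \frac{1}{23}$ ($o = \frac{1}{-23} = - \frac{1}{23} \approx -0.043478$)
$\left(\frac{10}{o} + 16\right) 7 = \left(\frac{10}{- \frac{1}{23}} + 16\right) 7 = \left(10 \left(-23\right) + 16\right) 7 = \left(-230 + 16\right) 7 = \left(-214\right) 7 = -1498$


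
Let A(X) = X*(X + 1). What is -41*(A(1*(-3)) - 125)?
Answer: 4879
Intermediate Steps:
A(X) = X*(1 + X)
-41*(A(1*(-3)) - 125) = -41*((1*(-3))*(1 + 1*(-3)) - 125) = -41*(-3*(1 - 3) - 125) = -41*(-3*(-2) - 125) = -41*(6 - 125) = -41*(-119) = 4879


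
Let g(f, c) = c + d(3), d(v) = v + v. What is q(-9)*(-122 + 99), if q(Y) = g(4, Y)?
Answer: 69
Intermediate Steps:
d(v) = 2*v
g(f, c) = 6 + c (g(f, c) = c + 2*3 = c + 6 = 6 + c)
q(Y) = 6 + Y
q(-9)*(-122 + 99) = (6 - 9)*(-122 + 99) = -3*(-23) = 69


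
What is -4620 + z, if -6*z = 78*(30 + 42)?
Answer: -5556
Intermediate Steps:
z = -936 (z = -13*(30 + 42) = -13*72 = -⅙*5616 = -936)
-4620 + z = -4620 - 936 = -5556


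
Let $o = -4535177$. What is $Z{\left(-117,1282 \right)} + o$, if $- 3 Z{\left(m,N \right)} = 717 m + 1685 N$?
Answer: $- \frac{15681812}{3} \approx -5.2273 \cdot 10^{6}$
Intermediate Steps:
$Z{\left(m,N \right)} = - 239 m - \frac{1685 N}{3}$ ($Z{\left(m,N \right)} = - \frac{717 m + 1685 N}{3} = - 239 m - \frac{1685 N}{3}$)
$Z{\left(-117,1282 \right)} + o = \left(\left(-239\right) \left(-117\right) - \frac{2160170}{3}\right) - 4535177 = \left(27963 - \frac{2160170}{3}\right) - 4535177 = - \frac{2076281}{3} - 4535177 = - \frac{15681812}{3}$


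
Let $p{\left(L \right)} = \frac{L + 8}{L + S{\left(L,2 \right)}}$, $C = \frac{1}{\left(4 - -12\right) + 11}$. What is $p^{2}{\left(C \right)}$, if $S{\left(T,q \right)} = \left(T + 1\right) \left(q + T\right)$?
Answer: $\frac{34327881}{2455489} \approx 13.98$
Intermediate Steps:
$S{\left(T,q \right)} = \left(1 + T\right) \left(T + q\right)$
$C = \frac{1}{27}$ ($C = \frac{1}{\left(4 + 12\right) + 11} = \frac{1}{16 + 11} = \frac{1}{27} \approx 0.037037$)
$p{\left(L \right)} = \frac{8 + L}{2 + L^{2} + 4 L}$ ($p{\left(L \right)} = \frac{L + 8}{L + \left(L + 2 + L^{2} + L 2\right)} = \frac{8 + L}{L + \left(L + 2 + L^{2} + 2 L\right)} = \frac{8 + L}{L + \left(2 + L^{2} + 3 L\right)} = \frac{8 + L}{2 + L^{2} + 4 L}$)
$p^{2}{\left(C \right)} = \left(\frac{8 + \frac{1}{27}}{2 + \left(\frac{1}{27}\right)^{2} + 4 \cdot \frac{1}{27}}\right)^{2} = \left(\frac{1}{2 + \frac{1}{729} + \frac{4}{27}} \cdot \frac{217}{27}\right)^{2} = \left(\frac{1}{\frac{1567}{729}} \cdot \frac{217}{27}\right)^{2} = \left(\frac{729}{1567} \cdot \frac{217}{27}\right)^{2} = \left(\frac{5859}{1567}\right)^{2} = \frac{34327881}{2455489}$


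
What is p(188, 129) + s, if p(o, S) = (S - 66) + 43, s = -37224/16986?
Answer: 293882/2831 ≈ 103.81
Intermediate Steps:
s = -6204/2831 (s = -37224*1/16986 = -6204/2831 ≈ -2.1915)
p(o, S) = -23 + S (p(o, S) = (-66 + S) + 43 = -23 + S)
p(188, 129) + s = (-23 + 129) - 6204/2831 = 106 - 6204/2831 = 293882/2831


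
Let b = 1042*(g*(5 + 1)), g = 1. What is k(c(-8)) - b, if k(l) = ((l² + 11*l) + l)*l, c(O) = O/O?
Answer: -6239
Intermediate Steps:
c(O) = 1
k(l) = l*(l² + 12*l) (k(l) = (l² + 12*l)*l = l*(l² + 12*l))
b = 6252 (b = 1042*(1*(5 + 1)) = 1042*(1*6) = 1042*6 = 6252)
k(c(-8)) - b = 1²*(12 + 1) - 1*6252 = 1*13 - 6252 = 13 - 6252 = -6239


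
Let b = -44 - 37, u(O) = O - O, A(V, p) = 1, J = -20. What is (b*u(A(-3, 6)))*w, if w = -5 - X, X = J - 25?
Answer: 0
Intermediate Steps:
u(O) = 0
X = -45 (X = -20 - 25 = -45)
b = -81
w = 40 (w = -5 - 1*(-45) = -5 + 45 = 40)
(b*u(A(-3, 6)))*w = -81*0*40 = 0*40 = 0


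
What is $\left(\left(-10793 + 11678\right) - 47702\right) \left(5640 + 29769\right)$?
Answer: $-1657743153$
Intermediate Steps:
$\left(\left(-10793 + 11678\right) - 47702\right) \left(5640 + 29769\right) = \left(885 - 47702\right) 35409 = \left(-46817\right) 35409 = -1657743153$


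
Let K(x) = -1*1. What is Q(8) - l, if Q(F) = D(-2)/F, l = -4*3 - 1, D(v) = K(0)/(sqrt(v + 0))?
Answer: 13 + I*sqrt(2)/16 ≈ 13.0 + 0.088388*I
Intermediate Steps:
K(x) = -1
D(v) = -1/sqrt(v) (D(v) = -1/(sqrt(v + 0)) = -1/(sqrt(v)) = -1/sqrt(v))
l = -13 (l = -12 - 1 = -13)
Q(F) = I*sqrt(2)/(2*F) (Q(F) = (-1/sqrt(-2))/F = (-(-1)*I*sqrt(2)/2)/F = (I*sqrt(2)/2)/F = I*sqrt(2)/(2*F))
Q(8) - l = (1/2)*I*sqrt(2)/8 - 1*(-13) = (1/2)*I*sqrt(2)*(1/8) + 13 = I*sqrt(2)/16 + 13 = 13 + I*sqrt(2)/16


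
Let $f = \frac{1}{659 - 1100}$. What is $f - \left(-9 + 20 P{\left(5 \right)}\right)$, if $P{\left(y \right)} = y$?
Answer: $- \frac{40132}{441} \approx -91.002$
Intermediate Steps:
$f = - \frac{1}{441}$ ($f = \frac{1}{-441} = - \frac{1}{441} \approx -0.0022676$)
$f - \left(-9 + 20 P{\left(5 \right)}\right) = - \frac{1}{441} + \left(\left(-20\right) 5 + \left(\left(-4\right) \left(-2\right) + 1\right)\right) = - \frac{1}{441} + \left(-100 + \left(8 + 1\right)\right) = - \frac{1}{441} + \left(-100 + 9\right) = - \frac{1}{441} - 91 = - \frac{40132}{441}$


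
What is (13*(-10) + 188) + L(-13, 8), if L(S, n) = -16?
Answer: 42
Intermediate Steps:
(13*(-10) + 188) + L(-13, 8) = (13*(-10) + 188) - 16 = (-130 + 188) - 16 = 58 - 16 = 42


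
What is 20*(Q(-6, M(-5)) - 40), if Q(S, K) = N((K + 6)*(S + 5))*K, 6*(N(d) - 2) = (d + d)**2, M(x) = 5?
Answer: 22400/3 ≈ 7466.7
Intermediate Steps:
N(d) = 2 + 2*d**2/3 (N(d) = 2 + (d + d)**2/6 = 2 + (2*d)**2/6 = 2 + (4*d**2)/6 = 2 + 2*d**2/3)
Q(S, K) = K*(2 + 2*(5 + S)**2*(6 + K)**2/3) (Q(S, K) = (2 + 2*((K + 6)*(S + 5))**2/3)*K = (2 + 2*((6 + K)*(5 + S))**2/3)*K = (2 + 2*((5 + S)*(6 + K))**2/3)*K = (2 + 2*((5 + S)**2*(6 + K)**2)/3)*K = (2 + 2*(5 + S)**2*(6 + K)**2/3)*K = K*(2 + 2*(5 + S)**2*(6 + K)**2/3))
20*(Q(-6, M(-5)) - 40) = 20*((2/3)*5*(3 + (30 + 5*5 + 6*(-6) + 5*(-6))**2) - 40) = 20*((2/3)*5*(3 + (30 + 25 - 36 - 30)**2) - 40) = 20*((2/3)*5*(3 + (-11)**2) - 40) = 20*((2/3)*5*(3 + 121) - 40) = 20*((2/3)*5*124 - 40) = 20*(1240/3 - 40) = 20*(1120/3) = 22400/3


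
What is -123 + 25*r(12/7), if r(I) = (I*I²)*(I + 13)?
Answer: 4154277/2401 ≈ 1730.2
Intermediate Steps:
r(I) = I³*(13 + I)
-123 + 25*r(12/7) = -123 + 25*((12/7)³*(13 + 12/7)) = -123 + 25*((1728/343)*(103/7)) = -123 + 25*(177984/2401) = -123 + 4449600/2401 = 4154277/2401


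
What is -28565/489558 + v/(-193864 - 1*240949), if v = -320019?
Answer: 144247428257/212866182654 ≈ 0.67764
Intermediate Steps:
-28565/489558 + v/(-193864 - 1*240949) = -28565/489558 - 320019/(-193864 - 1*240949) = -28565*1/489558 - 320019/(-193864 - 240949) = -28565/489558 - 320019/(-434813) = -28565/489558 - 320019*(-1/434813) = -28565/489558 + 320019/434813 = 144247428257/212866182654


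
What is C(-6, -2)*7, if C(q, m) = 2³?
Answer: 56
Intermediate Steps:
C(q, m) = 8
C(-6, -2)*7 = 8*7 = 56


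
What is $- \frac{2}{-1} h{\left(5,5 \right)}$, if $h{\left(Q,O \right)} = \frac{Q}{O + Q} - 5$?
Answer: $-9$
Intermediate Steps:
$h{\left(Q,O \right)} = -5 + \frac{Q}{O + Q}$ ($h{\left(Q,O \right)} = \frac{Q}{O + Q} - 5 = -5 + \frac{Q}{O + Q}$)
$- \frac{2}{-1} h{\left(5,5 \right)} = - \frac{2}{-1} \frac{\left(-5\right) 5 - 20}{5 + 5} = \left(-2\right) \left(-1\right) \frac{-25 - 20}{10} = 2 \cdot \frac{1}{10} \left(-45\right) = 2 \left(- \frac{9}{2}\right) = -9$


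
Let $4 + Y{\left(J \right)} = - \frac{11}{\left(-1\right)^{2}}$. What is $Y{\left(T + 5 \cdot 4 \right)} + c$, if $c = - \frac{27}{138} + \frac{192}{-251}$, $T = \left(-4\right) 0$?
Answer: $- \frac{184281}{11546} \approx -15.961$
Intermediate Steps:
$T = 0$
$Y{\left(J \right)} = -15$ ($Y{\left(J \right)} = -4 - \frac{11}{\left(-1\right)^{2}} = -4 - \frac{11}{1} = -4 - 11 = -15$)
$c = - \frac{11091}{11546}$ ($c = \left(-27\right) \frac{1}{138} + 192 \left(- \frac{1}{251}\right) = - \frac{9}{46} - \frac{192}{251} = - \frac{11091}{11546} \approx -0.96059$)
$Y{\left(T + 5 \cdot 4 \right)} + c = -15 - \frac{11091}{11546} = - \frac{184281}{11546}$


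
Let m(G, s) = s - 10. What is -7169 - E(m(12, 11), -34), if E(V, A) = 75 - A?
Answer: -7278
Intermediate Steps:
m(G, s) = -10 + s
-7169 - E(m(12, 11), -34) = -7169 - (75 - 1*(-34)) = -7169 - (75 + 34) = -7169 - 1*109 = -7169 - 109 = -7278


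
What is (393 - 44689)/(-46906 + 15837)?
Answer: 44296/31069 ≈ 1.4257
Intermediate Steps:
(393 - 44689)/(-46906 + 15837) = -44296/(-31069) = -44296*(-1/31069) = 44296/31069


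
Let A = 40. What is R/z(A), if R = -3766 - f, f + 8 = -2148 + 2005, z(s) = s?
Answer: -723/8 ≈ -90.375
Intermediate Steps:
f = -151 (f = -8 + (-2148 + 2005) = -8 - 143 = -151)
R = -3615 (R = -3766 - 1*(-151) = -3766 + 151 = -3615)
R/z(A) = -3615/40 = -3615*1/40 = -723/8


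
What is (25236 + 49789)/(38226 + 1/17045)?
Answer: 1278801125/651562171 ≈ 1.9627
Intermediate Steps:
(25236 + 49789)/(38226 + 1/17045) = 75025/(38226 + 1/17045) = 75025/(651562171/17045) = 75025*(17045/651562171) = 1278801125/651562171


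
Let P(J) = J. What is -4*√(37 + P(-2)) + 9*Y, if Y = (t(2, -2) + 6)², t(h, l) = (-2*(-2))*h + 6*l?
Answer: 36 - 4*√35 ≈ 12.336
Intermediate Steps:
t(h, l) = 4*h + 6*l
Y = 4 (Y = ((4*2 + 6*(-2)) + 6)² = ((8 - 12) + 6)² = (-4 + 6)² = 2² = 4)
-4*√(37 + P(-2)) + 9*Y = -4*√(37 - 2) + 9*4 = -4*√35 + 36 = 36 - 4*√35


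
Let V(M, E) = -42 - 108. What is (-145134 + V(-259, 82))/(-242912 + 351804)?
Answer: -36321/27223 ≈ -1.3342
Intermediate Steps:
V(M, E) = -150
(-145134 + V(-259, 82))/(-242912 + 351804) = (-145134 - 150)/(-242912 + 351804) = -145284/108892 = -145284*1/108892 = -36321/27223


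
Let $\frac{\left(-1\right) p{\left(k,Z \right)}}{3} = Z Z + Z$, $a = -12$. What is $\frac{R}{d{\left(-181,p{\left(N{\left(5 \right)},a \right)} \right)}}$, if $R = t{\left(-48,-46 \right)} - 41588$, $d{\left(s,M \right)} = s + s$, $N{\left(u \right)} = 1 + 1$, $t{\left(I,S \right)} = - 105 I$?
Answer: $\frac{18274}{181} \approx 100.96$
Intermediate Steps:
$N{\left(u \right)} = 2$
$p{\left(k,Z \right)} = - 3 Z - 3 Z^{2}$ ($p{\left(k,Z \right)} = - 3 \left(Z Z + Z\right) = - 3 \left(Z^{2} + Z\right) = - 3 \left(Z + Z^{2}\right) = - 3 Z - 3 Z^{2}$)
$d{\left(s,M \right)} = 2 s$
$R = -36548$ ($R = \left(-105\right) \left(-48\right) - 41588 = 5040 - 41588 = -36548$)
$\frac{R}{d{\left(-181,p{\left(N{\left(5 \right)},a \right)} \right)}} = - \frac{36548}{2 \left(-181\right)} = - \frac{36548}{-362} = \left(-36548\right) \left(- \frac{1}{362}\right) = \frac{18274}{181}$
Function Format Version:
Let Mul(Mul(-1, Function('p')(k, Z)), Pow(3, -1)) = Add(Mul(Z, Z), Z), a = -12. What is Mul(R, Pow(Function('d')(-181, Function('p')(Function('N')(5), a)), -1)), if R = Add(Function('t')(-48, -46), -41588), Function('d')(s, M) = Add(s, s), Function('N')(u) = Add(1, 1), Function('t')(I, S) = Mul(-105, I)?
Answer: Rational(18274, 181) ≈ 100.96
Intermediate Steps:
Function('N')(u) = 2
Function('p')(k, Z) = Add(Mul(-3, Z), Mul(-3, Pow(Z, 2))) (Function('p')(k, Z) = Mul(-3, Add(Mul(Z, Z), Z)) = Mul(-3, Add(Pow(Z, 2), Z)) = Mul(-3, Add(Z, Pow(Z, 2))) = Add(Mul(-3, Z), Mul(-3, Pow(Z, 2))))
Function('d')(s, M) = Mul(2, s)
R = -36548 (R = Add(Mul(-105, -48), -41588) = Add(5040, -41588) = -36548)
Mul(R, Pow(Function('d')(-181, Function('p')(Function('N')(5), a)), -1)) = Mul(-36548, Pow(Mul(2, -181), -1)) = Mul(-36548, Pow(-362, -1)) = Mul(-36548, Rational(-1, 362)) = Rational(18274, 181)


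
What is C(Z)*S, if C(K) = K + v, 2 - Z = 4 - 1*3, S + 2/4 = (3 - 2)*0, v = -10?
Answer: 9/2 ≈ 4.5000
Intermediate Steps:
S = -½ (S = -½ + (3 - 2)*0 = -½ + 1*0 = -½ + 0 = -½ ≈ -0.50000)
Z = 1 (Z = 2 - (4 - 1*3) = 2 - (4 - 3) = 2 - 1*1 = 2 - 1 = 1)
C(K) = -10 + K (C(K) = K - 10 = -10 + K)
C(Z)*S = (-10 + 1)*(-½) = -9*(-½) = 9/2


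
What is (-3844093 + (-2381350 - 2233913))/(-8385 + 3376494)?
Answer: -8459356/3368109 ≈ -2.5116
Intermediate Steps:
(-3844093 + (-2381350 - 2233913))/(-8385 + 3376494) = (-3844093 - 4615263)/3368109 = -8459356*1/3368109 = -8459356/3368109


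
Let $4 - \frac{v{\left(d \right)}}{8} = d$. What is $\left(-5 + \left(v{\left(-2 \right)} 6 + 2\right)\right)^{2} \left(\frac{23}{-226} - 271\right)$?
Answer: $- \frac{4976574525}{226} \approx -2.202 \cdot 10^{7}$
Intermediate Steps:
$v{\left(d \right)} = 32 - 8 d$
$\left(-5 + \left(v{\left(-2 \right)} 6 + 2\right)\right)^{2} \left(\frac{23}{-226} - 271\right) = \left(-5 + \left(\left(32 - -16\right) 6 + 2\right)\right)^{2} \left(\frac{23}{-226} - 271\right) = \left(-5 + \left(\left(32 + 16\right) 6 + 2\right)\right)^{2} \left(23 \left(- \frac{1}{226}\right) - 271\right) = \left(-5 + \left(48 \cdot 6 + 2\right)\right)^{2} \left(- \frac{23}{226} - 271\right) = \left(-5 + \left(288 + 2\right)\right)^{2} \left(- \frac{61269}{226}\right) = \left(-5 + 290\right)^{2} \left(- \frac{61269}{226}\right) = 285^{2} \left(- \frac{61269}{226}\right) = 81225 \left(- \frac{61269}{226}\right) = - \frac{4976574525}{226}$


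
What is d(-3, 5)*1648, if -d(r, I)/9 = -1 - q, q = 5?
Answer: 88992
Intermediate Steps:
d(r, I) = 54 (d(r, I) = -9*(-1 - 1*5) = -9*(-1 - 5) = -9*(-6) = 54)
d(-3, 5)*1648 = 54*1648 = 88992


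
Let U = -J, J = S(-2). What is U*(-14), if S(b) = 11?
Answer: 154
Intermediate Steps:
J = 11
U = -11 (U = -1*11 = -11)
U*(-14) = -11*(-14) = 154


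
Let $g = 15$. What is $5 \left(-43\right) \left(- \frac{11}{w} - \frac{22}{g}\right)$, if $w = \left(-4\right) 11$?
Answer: $\frac{3139}{12} \approx 261.58$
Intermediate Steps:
$w = -44$
$5 \left(-43\right) \left(- \frac{11}{w} - \frac{22}{g}\right) = 5 \left(-43\right) \left(- \frac{11}{-44} - \frac{22}{15}\right) = - 215 \left(\left(-11\right) \left(- \frac{1}{44}\right) - \frac{22}{15}\right) = - 215 \left(\frac{1}{4} - \frac{22}{15}\right) = \left(-215\right) \left(- \frac{73}{60}\right) = \frac{3139}{12}$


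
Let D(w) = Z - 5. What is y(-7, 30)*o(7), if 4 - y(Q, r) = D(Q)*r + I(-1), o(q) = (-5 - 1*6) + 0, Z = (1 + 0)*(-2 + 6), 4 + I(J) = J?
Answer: -429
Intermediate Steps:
I(J) = -4 + J
Z = 4 (Z = 1*4 = 4)
D(w) = -1 (D(w) = 4 - 5 = -1)
o(q) = -11 (o(q) = (-5 - 6) + 0 = -11 + 0 = -11)
y(Q, r) = 9 + r (y(Q, r) = 4 - (-r + (-4 - 1)) = 4 - (-r - 5) = 4 - (-5 - r) = 4 + (5 + r) = 9 + r)
y(-7, 30)*o(7) = (9 + 30)*(-11) = 39*(-11) = -429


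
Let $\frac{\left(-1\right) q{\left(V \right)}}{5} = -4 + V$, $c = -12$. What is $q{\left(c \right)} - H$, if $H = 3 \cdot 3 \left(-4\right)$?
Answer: $116$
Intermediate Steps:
$q{\left(V \right)} = 20 - 5 V$ ($q{\left(V \right)} = - 5 \left(-4 + V\right) = 20 - 5 V$)
$H = -36$ ($H = 9 \left(-4\right) = -36$)
$q{\left(c \right)} - H = \left(20 - -60\right) - -36 = \left(20 + 60\right) + 36 = 80 + 36 = 116$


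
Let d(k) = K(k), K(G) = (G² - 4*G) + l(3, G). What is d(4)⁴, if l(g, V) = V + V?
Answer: 4096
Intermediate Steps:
l(g, V) = 2*V
K(G) = G² - 2*G (K(G) = (G² - 4*G) + 2*G = G² - 2*G)
d(k) = k*(-2 + k)
d(4)⁴ = (4*(-2 + 4))⁴ = (4*2)⁴ = 8⁴ = 4096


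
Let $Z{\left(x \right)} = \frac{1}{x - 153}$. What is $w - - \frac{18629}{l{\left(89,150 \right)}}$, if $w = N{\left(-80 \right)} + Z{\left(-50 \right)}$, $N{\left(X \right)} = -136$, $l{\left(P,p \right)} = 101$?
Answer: $\frac{993178}{20503} \approx 48.441$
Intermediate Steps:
$Z{\left(x \right)} = \frac{1}{-153 + x}$
$w = - \frac{27609}{203}$ ($w = -136 + \frac{1}{-153 - 50} = -136 + \frac{1}{-203} = -136 - \frac{1}{203} = - \frac{27609}{203} \approx -136.0$)
$w - - \frac{18629}{l{\left(89,150 \right)}} = - \frac{27609}{203} - - \frac{18629}{101} = - \frac{27609}{203} + \frac{18629}{101} = \frac{993178}{20503}$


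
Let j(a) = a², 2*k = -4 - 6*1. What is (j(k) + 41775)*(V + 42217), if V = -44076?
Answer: -77706200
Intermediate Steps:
k = -5 (k = (-4 - 6*1)/2 = (-4 - 6)/2 = (½)*(-10) = -5)
(j(k) + 41775)*(V + 42217) = ((-5)² + 41775)*(-44076 + 42217) = (25 + 41775)*(-1859) = 41800*(-1859) = -77706200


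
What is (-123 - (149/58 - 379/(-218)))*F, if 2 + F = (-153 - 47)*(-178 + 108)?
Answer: -5633061162/3161 ≈ -1.7821e+6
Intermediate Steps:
F = 13998 (F = -2 + (-153 - 47)*(-178 + 108) = -2 - 200*(-70) = -2 + 14000 = 13998)
(-123 - (149/58 - 379/(-218)))*F = (-123 - (149/58 - 379/(-218)))*13998 = (-123 - (149*(1/58) - 379*(-1/218)))*13998 = (-123 - (149/58 + 379/218))*13998 = (-123 - 1*13616/3161)*13998 = (-123 - 13616/3161)*13998 = -402419/3161*13998 = -5633061162/3161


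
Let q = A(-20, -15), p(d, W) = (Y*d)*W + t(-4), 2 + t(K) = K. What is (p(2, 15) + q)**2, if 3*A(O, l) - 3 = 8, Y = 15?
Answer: 1803649/9 ≈ 2.0041e+5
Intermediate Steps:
t(K) = -2 + K
A(O, l) = 11/3 (A(O, l) = 1 + (1/3)*8 = 1 + 8/3 = 11/3)
p(d, W) = -6 + 15*W*d (p(d, W) = (15*d)*W + (-2 - 4) = 15*W*d - 6 = -6 + 15*W*d)
q = 11/3 ≈ 3.6667
(p(2, 15) + q)**2 = ((-6 + 15*15*2) + 11/3)**2 = ((-6 + 450) + 11/3)**2 = (444 + 11/3)**2 = (1343/3)**2 = 1803649/9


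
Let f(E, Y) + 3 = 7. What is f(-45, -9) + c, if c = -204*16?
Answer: -3260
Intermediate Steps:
f(E, Y) = 4 (f(E, Y) = -3 + 7 = 4)
c = -3264
f(-45, -9) + c = 4 - 3264 = -3260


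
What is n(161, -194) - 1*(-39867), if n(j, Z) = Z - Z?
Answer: 39867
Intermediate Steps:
n(j, Z) = 0
n(161, -194) - 1*(-39867) = 0 - 1*(-39867) = 0 + 39867 = 39867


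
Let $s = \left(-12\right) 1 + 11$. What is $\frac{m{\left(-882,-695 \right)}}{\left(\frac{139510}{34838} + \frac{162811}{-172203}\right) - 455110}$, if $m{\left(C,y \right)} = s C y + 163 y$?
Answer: $\frac{2178537436497675}{1365140626365814} \approx 1.5958$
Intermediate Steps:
$s = -1$ ($s = -12 + 11 = -1$)
$m{\left(C,y \right)} = 163 y - C y$ ($m{\left(C,y \right)} = - C y + 163 y = 163 y - C y$)
$\frac{m{\left(-882,-695 \right)}}{\left(\frac{139510}{34838} + \frac{162811}{-172203}\right) - 455110} = \frac{\left(-695\right) \left(163 - -882\right)}{\left(\frac{139510}{34838} + \frac{162811}{-172203}\right) - 455110} = \frac{\left(-695\right) \left(163 + 882\right)}{\left(139510 \cdot \frac{1}{34838} + 162811 \left(- \frac{1}{172203}\right)\right) - 455110} = \frac{\left(-695\right) 1045}{\left(\frac{69755}{17419} - \frac{162811}{172203}\right) - 455110} = - \frac{726275}{\frac{9176015456}{2999604057} - 455110} = - \frac{726275}{- \frac{1365140626365814}{2999604057}} = \left(-726275\right) \left(- \frac{2999604057}{1365140626365814}\right) = \frac{2178537436497675}{1365140626365814}$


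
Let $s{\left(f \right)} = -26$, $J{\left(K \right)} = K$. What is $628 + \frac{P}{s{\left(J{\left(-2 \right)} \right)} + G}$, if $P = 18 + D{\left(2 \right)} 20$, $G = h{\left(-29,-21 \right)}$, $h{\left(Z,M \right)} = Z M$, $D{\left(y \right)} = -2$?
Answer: $\frac{33282}{53} \approx 627.96$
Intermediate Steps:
$h{\left(Z,M \right)} = M Z$
$G = 609$ ($G = \left(-21\right) \left(-29\right) = 609$)
$P = -22$ ($P = 18 - 40 = -22$)
$628 + \frac{P}{s{\left(J{\left(-2 \right)} \right)} + G} = 628 + \frac{1}{-26 + 609} \left(-22\right) = 628 + \frac{1}{583} \left(-22\right) = 628 - \frac{2}{53} = \frac{33282}{53}$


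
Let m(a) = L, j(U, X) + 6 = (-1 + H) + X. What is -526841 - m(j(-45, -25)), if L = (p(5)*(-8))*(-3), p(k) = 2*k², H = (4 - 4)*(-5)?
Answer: -528041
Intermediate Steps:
H = 0 (H = 0*(-5) = 0)
j(U, X) = -7 + X (j(U, X) = -6 + ((-1 + 0) + X) = -6 + (-1 + X) = -7 + X)
L = 1200 (L = ((2*5²)*(-8))*(-3) = ((2*25)*(-8))*(-3) = (50*(-8))*(-3) = -400*(-3) = 1200)
m(a) = 1200
-526841 - m(j(-45, -25)) = -526841 - 1*1200 = -526841 - 1200 = -528041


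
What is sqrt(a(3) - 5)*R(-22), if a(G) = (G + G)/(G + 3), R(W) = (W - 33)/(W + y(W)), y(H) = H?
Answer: 5*I/2 ≈ 2.5*I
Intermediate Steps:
R(W) = (-33 + W)/(2*W) (R(W) = (W - 33)/(W + W) = (-33 + W)/((2*W)) = (-33 + W)*(1/(2*W)) = (-33 + W)/(2*W))
a(G) = 2*G/(3 + G) (a(G) = (2*G)/(3 + G) = 2*G/(3 + G))
sqrt(a(3) - 5)*R(-22) = sqrt(2*3/(3 + 3) - 5)*((1/2)*(-33 - 22)/(-22)) = sqrt(2*3/6 - 5)*((1/2)*(-1/22)*(-55)) = sqrt(2*3*(1/6) - 5)*(5/4) = sqrt(1 - 5)*(5/4) = sqrt(-4)*(5/4) = (2*I)*(5/4) = 5*I/2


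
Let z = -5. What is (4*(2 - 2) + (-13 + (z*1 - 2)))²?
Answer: 400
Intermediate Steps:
(4*(2 - 2) + (-13 + (z*1 - 2)))² = (4*(2 - 2) + (-13 + (-5*1 - 2)))² = (4*0 + (-13 + (-5 - 2)))² = (0 + (-13 - 7))² = (0 - 20)² = (-20)² = 400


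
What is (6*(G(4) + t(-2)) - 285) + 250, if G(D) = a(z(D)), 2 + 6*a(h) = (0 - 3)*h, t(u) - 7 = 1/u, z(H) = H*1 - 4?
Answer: 2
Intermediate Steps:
z(H) = -4 + H (z(H) = H - 4 = -4 + H)
t(u) = 7 + 1/u
a(h) = -⅓ - h/2 (a(h) = -⅓ + ((0 - 3)*h)/6 = -⅓ + (-3*h)/6 = -⅓ - h/2)
G(D) = 5/3 - D/2 (G(D) = -⅓ - (-4 + D)/2 = -⅓ + (2 - D/2) = 5/3 - D/2)
(6*(G(4) + t(-2)) - 285) + 250 = (6*((5/3 - ½*4) + (7 + 1/(-2))) - 285) + 250 = (6*((5/3 - 2) + (7 - ½)) - 285) + 250 = (6*(-⅓ + 13/2) - 285) + 250 = (6*(37/6) - 285) + 250 = (37 - 285) + 250 = -248 + 250 = 2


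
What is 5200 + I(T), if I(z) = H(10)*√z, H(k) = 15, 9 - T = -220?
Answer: 5200 + 15*√229 ≈ 5427.0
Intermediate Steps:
T = 229 (T = 9 - 1*(-220) = 9 + 220 = 229)
I(z) = 15*√z
5200 + I(T) = 5200 + 15*√229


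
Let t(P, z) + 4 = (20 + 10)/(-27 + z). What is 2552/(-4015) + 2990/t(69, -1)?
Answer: -15295372/25915 ≈ -590.21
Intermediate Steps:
t(P, z) = -4 + 30/(-27 + z) (t(P, z) = -4 + (20 + 10)/(-27 + z) = -4 + 30/(-27 + z))
2552/(-4015) + 2990/t(69, -1) = 2552/(-4015) + 2990/((2*(69 - 2*(-1))/(-27 - 1))) = 2552*(-1/4015) + 2990/((2*(69 + 2)/(-28))) = -232/365 + 2990/((2*(-1/28)*71)) = -232/365 + 2990/(-71/14) = -232/365 + 2990*(-14/71) = -232/365 - 41860/71 = -15295372/25915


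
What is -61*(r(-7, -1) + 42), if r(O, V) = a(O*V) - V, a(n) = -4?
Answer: -2379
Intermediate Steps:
r(O, V) = -4 - V
-61*(r(-7, -1) + 42) = -61*((-4 - 1*(-1)) + 42) = -61*((-4 + 1) + 42) = -61*(-3 + 42) = -61*39 = -2379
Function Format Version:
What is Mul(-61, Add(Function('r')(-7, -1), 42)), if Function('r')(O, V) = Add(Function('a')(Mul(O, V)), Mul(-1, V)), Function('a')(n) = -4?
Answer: -2379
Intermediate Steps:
Function('r')(O, V) = Add(-4, Mul(-1, V))
Mul(-61, Add(Function('r')(-7, -1), 42)) = Mul(-61, Add(Add(-4, Mul(-1, -1)), 42)) = Mul(-61, Add(Add(-4, 1), 42)) = Mul(-61, Add(-3, 42)) = Mul(-61, 39) = -2379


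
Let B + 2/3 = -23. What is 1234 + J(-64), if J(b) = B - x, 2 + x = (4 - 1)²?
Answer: 3610/3 ≈ 1203.3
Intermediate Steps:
B = -71/3 (B = -⅔ - 23 = -71/3 ≈ -23.667)
x = 7 (x = -2 + (4 - 1)² = -2 + 3² = -2 + 9 = 7)
J(b) = -92/3 (J(b) = -71/3 - 1*7 = -71/3 - 7 = -92/3)
1234 + J(-64) = 1234 - 92/3 = 3610/3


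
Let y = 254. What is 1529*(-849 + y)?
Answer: -909755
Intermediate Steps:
1529*(-849 + y) = 1529*(-849 + 254) = 1529*(-595) = -909755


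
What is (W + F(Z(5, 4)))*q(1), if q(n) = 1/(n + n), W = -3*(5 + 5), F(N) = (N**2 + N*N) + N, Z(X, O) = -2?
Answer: -12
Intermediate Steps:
F(N) = N + 2*N**2 (F(N) = (N**2 + N**2) + N = 2*N**2 + N = N + 2*N**2)
W = -30 (W = -3*10 = -30)
q(n) = 1/(2*n)
(W + F(Z(5, 4)))*q(1) = (-30 - 2*(1 + 2*(-2)))*((1/2)/1) = (-30 - 2*(1 - 4))*((1/2)*1) = (-30 - 2*(-3))*(1/2) = (-30 + 6)*(1/2) = -24*1/2 = -12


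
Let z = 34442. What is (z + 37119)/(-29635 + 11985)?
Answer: -71561/17650 ≈ -4.0544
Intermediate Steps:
(z + 37119)/(-29635 + 11985) = (34442 + 37119)/(-29635 + 11985) = 71561/(-17650) = 71561*(-1/17650) = -71561/17650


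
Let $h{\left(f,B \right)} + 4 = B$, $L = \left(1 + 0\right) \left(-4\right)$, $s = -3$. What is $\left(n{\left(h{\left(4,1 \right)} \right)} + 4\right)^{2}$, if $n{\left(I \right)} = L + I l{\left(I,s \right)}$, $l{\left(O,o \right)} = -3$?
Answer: $81$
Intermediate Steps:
$L = -4$ ($L = 1 \left(-4\right) = -4$)
$h{\left(f,B \right)} = -4 + B$
$n{\left(I \right)} = -4 - 3 I$ ($n{\left(I \right)} = -4 + I \left(-3\right) = -4 - 3 I$)
$\left(n{\left(h{\left(4,1 \right)} \right)} + 4\right)^{2} = \left(\left(-4 - 3 \left(-4 + 1\right)\right) + 4\right)^{2} = \left(\left(-4 - -9\right) + 4\right)^{2} = \left(\left(-4 + 9\right) + 4\right)^{2} = \left(5 + 4\right)^{2} = 9^{2} = 81$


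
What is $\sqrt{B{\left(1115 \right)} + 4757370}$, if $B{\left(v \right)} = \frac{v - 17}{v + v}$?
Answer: $\frac{7 \sqrt{120703712865}}{1115} \approx 2181.1$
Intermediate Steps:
$B{\left(v \right)} = \frac{-17 + v}{2 v}$
$\sqrt{B{\left(1115 \right)} + 4757370} = \sqrt{\frac{-17 + 1115}{2 \cdot 1115} + 4757370} = \sqrt{\frac{1}{2} \cdot \frac{1}{1115} \cdot 1098 + 4757370} = \sqrt{\frac{549}{1115} + 4757370} = \sqrt{\frac{5304468099}{1115}} = \frac{7 \sqrt{120703712865}}{1115}$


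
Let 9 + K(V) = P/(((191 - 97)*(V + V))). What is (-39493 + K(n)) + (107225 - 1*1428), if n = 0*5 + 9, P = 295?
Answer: 112171435/1692 ≈ 66295.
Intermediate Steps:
n = 9 (n = 0 + 9 = 9)
K(V) = -9 + 295/(188*V) (K(V) = -9 + 295/(((191 - 97)*(V + V))) = -9 + 295/((94*(2*V))) = -9 + 295/((188*V)) = -9 + 295*(1/(188*V)) = -9 + 295/(188*V))
(-39493 + K(n)) + (107225 - 1*1428) = (-39493 + (-9 + (295/188)/9)) + (107225 - 1*1428) = (-39493 + (-9 + (295/188)*(1/9))) + (107225 - 1428) = (-39493 + (-9 + 295/1692)) + 105797 = (-39493 - 14933/1692) + 105797 = -66837089/1692 + 105797 = 112171435/1692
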